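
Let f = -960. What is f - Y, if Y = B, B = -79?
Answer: -881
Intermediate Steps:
Y = -79
f - Y = -960 - 1*(-79) = -960 + 79 = -881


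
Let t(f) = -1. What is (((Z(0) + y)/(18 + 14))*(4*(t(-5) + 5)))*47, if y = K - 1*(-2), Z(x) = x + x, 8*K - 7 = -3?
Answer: 235/4 ≈ 58.750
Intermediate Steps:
K = ½ (K = 7/8 + (⅛)*(-3) = 7/8 - 3/8 = ½ ≈ 0.50000)
Z(x) = 2*x
y = 5/2 (y = ½ - 1*(-2) = ½ + 2 = 5/2 ≈ 2.5000)
(((Z(0) + y)/(18 + 14))*(4*(t(-5) + 5)))*47 = (((2*0 + 5/2)/(18 + 14))*(4*(-1 + 5)))*47 = (((0 + 5/2)/32)*(4*4))*47 = (((5/2)*(1/32))*16)*47 = ((5/64)*16)*47 = (5/4)*47 = 235/4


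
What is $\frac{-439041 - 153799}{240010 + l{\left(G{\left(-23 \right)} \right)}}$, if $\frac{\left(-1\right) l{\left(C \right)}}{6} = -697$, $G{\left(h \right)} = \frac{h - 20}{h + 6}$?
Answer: $- \frac{74105}{30524} \approx -2.4278$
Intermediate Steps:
$G{\left(h \right)} = \frac{-20 + h}{6 + h}$
$l{\left(C \right)} = 4182$ ($l{\left(C \right)} = \left(-6\right) \left(-697\right) = 4182$)
$\frac{-439041 - 153799}{240010 + l{\left(G{\left(-23 \right)} \right)}} = \frac{-439041 - 153799}{240010 + 4182} = - \frac{592840}{244192} = \left(-592840\right) \frac{1}{244192} = - \frac{74105}{30524}$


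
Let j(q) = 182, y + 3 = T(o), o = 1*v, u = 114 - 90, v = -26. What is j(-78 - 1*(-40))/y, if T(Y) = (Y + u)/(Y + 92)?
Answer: -3003/50 ≈ -60.060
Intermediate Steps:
u = 24
o = -26 (o = 1*(-26) = -26)
T(Y) = (24 + Y)/(92 + Y) (T(Y) = (Y + 24)/(Y + 92) = (24 + Y)/(92 + Y))
y = -100/33 (y = -3 + (24 - 26)/(92 - 26) = -3 - 2/66 = -3 + (1/66)*(-2) = -3 - 1/33 = -100/33 ≈ -3.0303)
j(-78 - 1*(-40))/y = 182/(-100/33) = 182*(-33/100) = -3003/50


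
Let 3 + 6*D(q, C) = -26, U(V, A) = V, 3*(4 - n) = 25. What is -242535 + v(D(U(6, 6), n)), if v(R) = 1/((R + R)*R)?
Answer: -203971917/841 ≈ -2.4254e+5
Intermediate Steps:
n = -13/3 (n = 4 - 1/3*25 = 4 - 25/3 = -13/3 ≈ -4.3333)
D(q, C) = -29/6 (D(q, C) = -1/2 + (1/6)*(-26) = -1/2 - 13/3 = -29/6)
v(R) = 1/(2*R**2) (v(R) = 1/(((2*R))*R) = (1/(2*R))/R = 1/(2*R**2))
-242535 + v(D(U(6, 6), n)) = -242535 + 1/(2*(-29/6)**2) = -242535 + (1/2)*(36/841) = -242535 + 18/841 = -203971917/841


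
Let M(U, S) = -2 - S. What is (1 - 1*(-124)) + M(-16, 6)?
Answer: 117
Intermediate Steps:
(1 - 1*(-124)) + M(-16, 6) = (1 - 1*(-124)) + (-2 - 1*6) = (1 + 124) + (-2 - 6) = 125 - 8 = 117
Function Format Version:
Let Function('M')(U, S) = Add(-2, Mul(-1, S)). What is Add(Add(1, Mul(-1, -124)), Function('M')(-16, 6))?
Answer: 117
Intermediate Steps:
Add(Add(1, Mul(-1, -124)), Function('M')(-16, 6)) = Add(Add(1, Mul(-1, -124)), Add(-2, Mul(-1, 6))) = Add(Add(1, 124), Add(-2, -6)) = Add(125, -8) = 117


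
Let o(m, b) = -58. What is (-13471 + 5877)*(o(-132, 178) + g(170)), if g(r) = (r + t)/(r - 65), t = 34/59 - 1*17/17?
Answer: 176841478/413 ≈ 4.2819e+5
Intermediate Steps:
t = -25/59 (t = 34*(1/59) - 17*1/17 = 34/59 - 1 = -25/59 ≈ -0.42373)
g(r) = (-25/59 + r)/(-65 + r) (g(r) = (r - 25/59)/(r - 65) = (-25/59 + r)/(-65 + r))
(-13471 + 5877)*(o(-132, 178) + g(170)) = (-13471 + 5877)*(-58 + (-25/59 + 170)/(-65 + 170)) = -7594*(-58 + (10005/59)/105) = -7594*(-58 + (1/105)*(10005/59)) = -7594*(-58 + 667/413) = -7594*(-23287/413) = 176841478/413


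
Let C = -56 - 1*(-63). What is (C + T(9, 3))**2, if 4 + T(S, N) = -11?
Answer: 64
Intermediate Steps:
T(S, N) = -15 (T(S, N) = -4 - 11 = -15)
C = 7 (C = -56 + 63 = 7)
(C + T(9, 3))**2 = (7 - 15)**2 = (-8)**2 = 64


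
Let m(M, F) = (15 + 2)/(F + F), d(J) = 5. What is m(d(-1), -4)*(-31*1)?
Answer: 527/8 ≈ 65.875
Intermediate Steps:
m(M, F) = 17/(2*F) (m(M, F) = 17/((2*F)) = 17*(1/(2*F)) = 17/(2*F))
m(d(-1), -4)*(-31*1) = ((17/2)/(-4))*(-31*1) = ((17/2)*(-¼))*(-31) = -17/8*(-31) = 527/8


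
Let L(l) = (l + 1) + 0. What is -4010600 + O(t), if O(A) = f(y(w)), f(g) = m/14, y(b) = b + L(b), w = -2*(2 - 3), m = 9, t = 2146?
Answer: -56148391/14 ≈ -4.0106e+6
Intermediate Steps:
w = 2 (w = -2*(-1) = 2)
L(l) = 1 + l (L(l) = (1 + l) + 0 = 1 + l)
y(b) = 1 + 2*b (y(b) = b + (1 + b) = 1 + 2*b)
f(g) = 9/14
O(A) = 9/14
-4010600 + O(t) = -4010600 + 9/14 = -56148391/14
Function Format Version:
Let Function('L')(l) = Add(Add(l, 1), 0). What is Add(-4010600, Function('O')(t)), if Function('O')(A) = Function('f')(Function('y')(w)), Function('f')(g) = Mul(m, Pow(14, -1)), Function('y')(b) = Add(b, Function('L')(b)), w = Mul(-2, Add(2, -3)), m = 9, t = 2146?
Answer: Rational(-56148391, 14) ≈ -4.0106e+6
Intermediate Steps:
w = 2 (w = Mul(-2, -1) = 2)
Function('L')(l) = Add(1, l) (Function('L')(l) = Add(Add(1, l), 0) = Add(1, l))
Function('y')(b) = Add(1, Mul(2, b)) (Function('y')(b) = Add(b, Add(1, b)) = Add(1, Mul(2, b)))
Function('f')(g) = Rational(9, 14) (Function('f')(g) = Mul(9, Pow(14, -1)) = Mul(9, Rational(1, 14)) = Rational(9, 14))
Function('O')(A) = Rational(9, 14)
Add(-4010600, Function('O')(t)) = Add(-4010600, Rational(9, 14)) = Rational(-56148391, 14)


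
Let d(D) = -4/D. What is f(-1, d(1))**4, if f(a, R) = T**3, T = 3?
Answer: 531441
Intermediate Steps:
f(a, R) = 27 (f(a, R) = 3**3 = 27)
f(-1, d(1))**4 = 27**4 = 531441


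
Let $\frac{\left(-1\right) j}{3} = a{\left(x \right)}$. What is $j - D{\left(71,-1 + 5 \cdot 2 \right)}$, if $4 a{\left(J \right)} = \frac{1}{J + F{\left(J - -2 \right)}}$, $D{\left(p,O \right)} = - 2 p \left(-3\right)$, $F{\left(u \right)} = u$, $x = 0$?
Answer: $- \frac{3411}{8} \approx -426.38$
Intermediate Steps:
$D{\left(p,O \right)} = 6 p$
$a{\left(J \right)} = \frac{1}{4 \left(2 + 2 J\right)}$ ($a{\left(J \right)} = \frac{1}{4 \left(J + \left(J - -2\right)\right)} = \frac{1}{4 \left(J + \left(J + 2\right)\right)} = \frac{1}{4 \left(J + \left(2 + J\right)\right)} = \frac{1}{4 \left(2 + 2 J\right)}$)
$j = - \frac{3}{8}$ ($j = - 3 \frac{1}{8 \left(1 + 0\right)} = - 3 \frac{1}{8 \cdot 1} = - 3 \cdot \frac{1}{8} \cdot 1 = \left(-3\right) \frac{1}{8} = - \frac{3}{8} \approx -0.375$)
$j - D{\left(71,-1 + 5 \cdot 2 \right)} = - \frac{3}{8} - 6 \cdot 71 = - \frac{3}{8} - 426 = - \frac{3411}{8}$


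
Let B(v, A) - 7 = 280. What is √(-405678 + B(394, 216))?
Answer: I*√405391 ≈ 636.7*I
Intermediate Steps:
B(v, A) = 287 (B(v, A) = 7 + 280 = 287)
√(-405678 + B(394, 216)) = √(-405678 + 287) = √(-405391) = I*√405391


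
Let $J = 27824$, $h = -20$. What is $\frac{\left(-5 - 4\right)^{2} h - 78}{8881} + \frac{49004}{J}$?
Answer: $\frac{96989843}{61776236} \approx 1.57$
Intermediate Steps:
$\frac{\left(-5 - 4\right)^{2} h - 78}{8881} + \frac{49004}{J} = \frac{\left(-5 - 4\right)^{2} \left(-20\right) - 78}{8881} + \frac{49004}{27824} = \left(\left(-9\right)^{2} \left(-20\right) - 78\right) \frac{1}{8881} + 49004 \cdot \frac{1}{27824} = \left(81 \left(-20\right) - 78\right) \frac{1}{8881} + \frac{12251}{6956} = \left(-1620 - 78\right) \frac{1}{8881} + \frac{12251}{6956} = \left(-1698\right) \frac{1}{8881} + \frac{12251}{6956} = - \frac{1698}{8881} + \frac{12251}{6956} = \frac{96989843}{61776236}$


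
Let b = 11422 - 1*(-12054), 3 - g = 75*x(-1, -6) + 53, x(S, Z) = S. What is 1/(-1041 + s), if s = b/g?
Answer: -25/2549 ≈ -0.0098078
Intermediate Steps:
g = 25 (g = 3 - (75*(-1) + 53) = 3 - (-75 + 53) = 3 - 1*(-22) = 3 + 22 = 25)
b = 23476 (b = 11422 + 12054 = 23476)
s = 23476/25 ≈ 939.04
1/(-1041 + s) = 1/(-1041 + 23476/25) = 1/(-2549/25) = -25/2549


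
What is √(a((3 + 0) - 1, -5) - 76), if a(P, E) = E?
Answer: 9*I ≈ 9.0*I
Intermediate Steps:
√(a((3 + 0) - 1, -5) - 76) = √(-5 - 76) = √(-81) = 9*I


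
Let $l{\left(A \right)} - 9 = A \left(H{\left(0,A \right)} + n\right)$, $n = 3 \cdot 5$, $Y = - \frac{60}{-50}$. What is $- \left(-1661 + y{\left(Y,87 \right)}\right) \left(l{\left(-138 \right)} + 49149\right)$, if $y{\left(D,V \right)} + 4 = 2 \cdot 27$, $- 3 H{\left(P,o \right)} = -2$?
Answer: $75710556$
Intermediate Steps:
$Y = \frac{6}{5}$ ($Y = \left(-60\right) \left(- \frac{1}{50}\right) = \frac{6}{5} \approx 1.2$)
$H{\left(P,o \right)} = \frac{2}{3}$ ($H{\left(P,o \right)} = \left(- \frac{1}{3}\right) \left(-2\right) = \frac{2}{3}$)
$n = 15$
$y{\left(D,V \right)} = 50$ ($y{\left(D,V \right)} = -4 + 2 \cdot 27 = -4 + 54 = 50$)
$l{\left(A \right)} = 9 + \frac{47 A}{3}$ ($l{\left(A \right)} = 9 + A \left(\frac{2}{3} + 15\right) = 9 + A \frac{47}{3} = 9 + \frac{47 A}{3}$)
$- \left(-1661 + y{\left(Y,87 \right)}\right) \left(l{\left(-138 \right)} + 49149\right) = - \left(-1661 + 50\right) \left(\left(9 + \frac{47}{3} \left(-138\right)\right) + 49149\right) = - \left(-1611\right) \left(\left(9 - 2162\right) + 49149\right) = - \left(-1611\right) \left(-2153 + 49149\right) = - \left(-1611\right) 46996 = \left(-1\right) \left(-75710556\right) = 75710556$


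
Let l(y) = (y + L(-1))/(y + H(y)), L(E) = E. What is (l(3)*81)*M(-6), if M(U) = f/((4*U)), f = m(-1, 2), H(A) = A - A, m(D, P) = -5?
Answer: 45/4 ≈ 11.250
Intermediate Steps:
H(A) = 0
f = -5
l(y) = (-1 + y)/y (l(y) = (y - 1)/(y + 0) = (-1 + y)/y)
M(U) = -5/(4*U) (M(U) = -5*1/(4*U) = -5/(4*U))
(l(3)*81)*M(-6) = (((-1 + 3)/3)*81)*(-5/4/(-6)) = (((1/3)*2)*81)*(-5/4*(-1/6)) = ((2/3)*81)*(5/24) = 54*(5/24) = 45/4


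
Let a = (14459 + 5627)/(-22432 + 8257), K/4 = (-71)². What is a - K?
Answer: -285844786/14175 ≈ -20165.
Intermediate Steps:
K = 20164 (K = 4*(-71)² = 4*5041 = 20164)
a = -20086/14175 (a = 20086/(-14175) = 20086*(-1/14175) = -20086/14175 ≈ -1.4170)
a - K = -20086/14175 - 1*20164 = -20086/14175 - 20164 = -285844786/14175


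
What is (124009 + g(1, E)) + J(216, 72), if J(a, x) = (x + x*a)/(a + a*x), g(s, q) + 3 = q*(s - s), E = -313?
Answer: 27157531/219 ≈ 1.2401e+5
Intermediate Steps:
g(s, q) = -3 (g(s, q) = -3 + q*(s - s) = -3 + q*0 = -3 + 0 = -3)
J(a, x) = (x + a*x)/(a + a*x)
(124009 + g(1, E)) + J(216, 72) = (124009 - 3) + 72*(1 + 216)/(216*(1 + 72)) = 124006 + 72*(1/216)*217/73 = 124006 + 72*(1/216)*(1/73)*217 = 124006 + 217/219 = 27157531/219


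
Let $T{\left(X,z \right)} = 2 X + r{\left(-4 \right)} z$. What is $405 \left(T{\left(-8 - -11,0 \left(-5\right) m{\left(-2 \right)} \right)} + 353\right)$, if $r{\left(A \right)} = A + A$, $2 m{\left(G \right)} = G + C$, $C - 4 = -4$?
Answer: $145395$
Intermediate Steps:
$C = 0$ ($C = 4 - 4 = 0$)
$m{\left(G \right)} = \frac{G}{2}$ ($m{\left(G \right)} = \frac{G + 0}{2} = \frac{G}{2}$)
$r{\left(A \right)} = 2 A$
$T{\left(X,z \right)} = - 8 z + 2 X$ ($T{\left(X,z \right)} = 2 X + 2 \left(-4\right) z = 2 X - 8 z = - 8 z + 2 X$)
$405 \left(T{\left(-8 - -11,0 \left(-5\right) m{\left(-2 \right)} \right)} + 353\right) = 405 \left(\left(- 8 \cdot 0 \left(-5\right) \frac{1}{2} \left(-2\right) + 2 \left(-8 - -11\right)\right) + 353\right) = 405 \left(\left(- 8 \cdot 0 \left(-1\right) + 2 \left(-8 + 11\right)\right) + 353\right) = 405 \left(\left(\left(-8\right) 0 + 2 \cdot 3\right) + 353\right) = 405 \left(\left(0 + 6\right) + 353\right) = 405 \left(6 + 353\right) = 405 \cdot 359 = 145395$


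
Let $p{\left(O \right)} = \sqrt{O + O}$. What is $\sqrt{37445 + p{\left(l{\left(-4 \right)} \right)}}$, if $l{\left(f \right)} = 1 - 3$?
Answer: $\sqrt{37445 + 2 i} \approx 193.51 + 0.0052 i$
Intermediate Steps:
$l{\left(f \right)} = -2$ ($l{\left(f \right)} = 1 - 3 = -2$)
$p{\left(O \right)} = \sqrt{2} \sqrt{O}$ ($p{\left(O \right)} = \sqrt{2 O} = \sqrt{2} \sqrt{O}$)
$\sqrt{37445 + p{\left(l{\left(-4 \right)} \right)}} = \sqrt{37445 + \sqrt{2} \sqrt{-2}} = \sqrt{37445 + \sqrt{2} i \sqrt{2}} = \sqrt{37445 + 2 i}$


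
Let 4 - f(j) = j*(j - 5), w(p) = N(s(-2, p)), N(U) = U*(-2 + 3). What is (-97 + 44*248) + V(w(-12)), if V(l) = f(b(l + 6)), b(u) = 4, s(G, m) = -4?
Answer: 10823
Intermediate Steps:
N(U) = U (N(U) = U*1 = U)
w(p) = -4
f(j) = 4 - j*(-5 + j) (f(j) = 4 - j*(j - 5) = 4 - j*(-5 + j))
V(l) = 8 (V(l) = 4 - 1*4² + 5*4 = 4 - 1*16 + 20 = 4 - 16 + 20 = 8)
(-97 + 44*248) + V(w(-12)) = (-97 + 44*248) + 8 = (-97 + 10912) + 8 = 10815 + 8 = 10823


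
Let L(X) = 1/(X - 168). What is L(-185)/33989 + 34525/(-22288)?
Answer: -414235011713/267414031696 ≈ -1.5490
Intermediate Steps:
L(X) = 1/(-168 + X)
L(-185)/33989 + 34525/(-22288) = 1/(-168 - 185*33989) + 34525/(-22288) = (1/33989)/(-353) + 34525*(-1/22288) = -1/353*1/33989 - 34525/22288 = -1/11998117 - 34525/22288 = -414235011713/267414031696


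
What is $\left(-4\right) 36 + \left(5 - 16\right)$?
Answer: $-155$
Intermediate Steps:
$\left(-4\right) 36 + \left(5 - 16\right) = -144 - 11 = -155$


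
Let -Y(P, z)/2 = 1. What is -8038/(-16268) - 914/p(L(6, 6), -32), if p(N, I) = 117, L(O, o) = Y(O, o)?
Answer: -6964253/951678 ≈ -7.3179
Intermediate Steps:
Y(P, z) = -2 (Y(P, z) = -2*1 = -2)
L(O, o) = -2
-8038/(-16268) - 914/p(L(6, 6), -32) = -8038/(-16268) - 914/117 = -8038*(-1/16268) - 914*1/117 = 4019/8134 - 914/117 = -6964253/951678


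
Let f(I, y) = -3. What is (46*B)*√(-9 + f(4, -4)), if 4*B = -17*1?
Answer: -391*I*√3 ≈ -677.23*I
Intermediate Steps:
B = -17/4 (B = (-17*1)/4 = (¼)*(-17) = -17/4 ≈ -4.2500)
(46*B)*√(-9 + f(4, -4)) = (46*(-17/4))*√(-9 - 3) = -391*I*√3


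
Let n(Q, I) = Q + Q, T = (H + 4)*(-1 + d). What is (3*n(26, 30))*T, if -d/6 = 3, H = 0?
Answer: -11856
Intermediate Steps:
d = -18 (d = -6*3 = -18)
T = -76 (T = (0 + 4)*(-1 - 18) = 4*(-19) = -76)
n(Q, I) = 2*Q
(3*n(26, 30))*T = (3*(2*26))*(-76) = (3*52)*(-76) = 156*(-76) = -11856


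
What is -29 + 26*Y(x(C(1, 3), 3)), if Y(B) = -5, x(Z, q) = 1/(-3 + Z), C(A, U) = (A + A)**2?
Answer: -159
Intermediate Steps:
C(A, U) = 4*A**2 (C(A, U) = (2*A)**2 = 4*A**2)
-29 + 26*Y(x(C(1, 3), 3)) = -29 + 26*(-5) = -29 - 130 = -159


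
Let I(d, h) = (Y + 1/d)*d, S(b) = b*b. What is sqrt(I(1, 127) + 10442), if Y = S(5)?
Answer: 2*sqrt(2617) ≈ 102.31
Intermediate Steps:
S(b) = b**2
Y = 25 (Y = 5**2 = 25)
I(d, h) = d*(25 + 1/d) (I(d, h) = (25 + 1/d)*d = d*(25 + 1/d))
sqrt(I(1, 127) + 10442) = sqrt((1 + 25*1) + 10442) = sqrt((1 + 25) + 10442) = sqrt(26 + 10442) = sqrt(10468) = 2*sqrt(2617)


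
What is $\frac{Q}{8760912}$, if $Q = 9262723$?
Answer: $\frac{9262723}{8760912} \approx 1.0573$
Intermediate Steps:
$\frac{Q}{8760912} = \frac{9262723}{8760912}$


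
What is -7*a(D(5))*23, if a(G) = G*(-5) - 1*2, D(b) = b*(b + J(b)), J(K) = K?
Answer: 40572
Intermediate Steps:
D(b) = 2*b**2 (D(b) = b*(b + b) = b*(2*b) = 2*b**2)
a(G) = -2 - 5*G (a(G) = -5*G - 2 = -2 - 5*G)
-7*a(D(5))*23 = -7*(-2 - 10*5**2)*23 = -7*(-2 - 10*25)*23 = -7*(-2 - 5*50)*23 = -7*(-2 - 250)*23 = -7*(-252)*23 = 1764*23 = 40572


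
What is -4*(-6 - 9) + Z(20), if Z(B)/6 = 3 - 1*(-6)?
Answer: 114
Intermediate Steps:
Z(B) = 54 (Z(B) = 6*(3 - 1*(-6)) = 6*(3 + 6) = 6*9 = 54)
-4*(-6 - 9) + Z(20) = -4*(-6 - 9) + 54 = -4*(-15) + 54 = 60 + 54 = 114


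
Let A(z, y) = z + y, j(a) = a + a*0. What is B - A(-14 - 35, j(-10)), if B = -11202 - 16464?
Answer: -27607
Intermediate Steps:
j(a) = a (j(a) = a + 0 = a)
A(z, y) = y + z
B = -27666
B - A(-14 - 35, j(-10)) = -27666 - (-10 + (-14 - 35)) = -27666 - (-10 - 49) = -27666 - 1*(-59) = -27666 + 59 = -27607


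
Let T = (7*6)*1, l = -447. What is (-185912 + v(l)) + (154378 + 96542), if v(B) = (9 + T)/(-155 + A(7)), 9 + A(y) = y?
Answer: 10206205/157 ≈ 65008.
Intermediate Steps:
T = 42 (T = 42*1 = 42)
A(y) = -9 + y
v(B) = -51/157 (v(B) = (9 + 42)/(-155 + (-9 + 7)) = 51/(-155 - 2) = 51/(-157) = 51*(-1/157) = -51/157)
(-185912 + v(l)) + (154378 + 96542) = (-185912 - 51/157) + (154378 + 96542) = -29188235/157 + 250920 = 10206205/157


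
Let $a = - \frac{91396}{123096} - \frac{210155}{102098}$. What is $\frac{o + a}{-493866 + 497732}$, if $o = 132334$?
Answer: $\frac{103944961060849}{3036708062958} \approx 34.229$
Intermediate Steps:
$a = - \frac{2200036793}{785490963}$ ($a = \left(-91396\right) \frac{1}{123096} - \frac{210155}{102098} = - \frac{22849}{30774} - \frac{210155}{102098} = - \frac{2200036793}{785490963} \approx -2.8008$)
$\frac{o + a}{-493866 + 497732} = \frac{132334 - \frac{2200036793}{785490963}}{-493866 + 497732} = \frac{103944961060849}{785490963 \cdot 3866} = \frac{103944961060849}{785490963} \cdot \frac{1}{3866} = \frac{103944961060849}{3036708062958}$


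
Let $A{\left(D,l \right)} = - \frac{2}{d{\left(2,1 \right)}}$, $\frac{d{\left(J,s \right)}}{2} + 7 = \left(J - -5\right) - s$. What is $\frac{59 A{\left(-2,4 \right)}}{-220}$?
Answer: $- \frac{59}{220} \approx -0.26818$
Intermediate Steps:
$d{\left(J,s \right)} = -4 - 2 s + 2 J$ ($d{\left(J,s \right)} = -14 + 2 \left(\left(J - -5\right) - s\right) = -14 + 2 \left(\left(J + 5\right) - s\right) = -14 + 2 \left(\left(5 + J\right) - s\right) = -14 + 2 \left(5 + J - s\right) = -14 + \left(10 - 2 s + 2 J\right) = -4 - 2 s + 2 J$)
$A{\left(D,l \right)} = 1$ ($A{\left(D,l \right)} = - \frac{2}{-4 - 2 + 2 \cdot 2} = - \frac{2}{-4 - 2 + 4} = - \frac{2}{-2} = \left(-2\right) \left(- \frac{1}{2}\right) = 1$)
$\frac{59 A{\left(-2,4 \right)}}{-220} = \frac{59 \cdot 1}{-220} = 59 \left(- \frac{1}{220}\right) = - \frac{59}{220}$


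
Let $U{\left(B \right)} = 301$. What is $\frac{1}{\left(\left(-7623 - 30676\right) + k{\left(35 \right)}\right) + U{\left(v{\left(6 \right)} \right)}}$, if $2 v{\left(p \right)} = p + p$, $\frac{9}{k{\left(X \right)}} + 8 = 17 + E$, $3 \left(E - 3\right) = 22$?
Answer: $- \frac{58}{2203857} \approx -2.6317 \cdot 10^{-5}$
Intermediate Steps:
$E = \frac{31}{3}$ ($E = 3 + \frac{1}{3} \cdot 22 = 3 + \frac{22}{3} = \frac{31}{3} \approx 10.333$)
$k{\left(X \right)} = \frac{27}{58}$ ($k{\left(X \right)} = \frac{9}{-8 + \left(17 + \frac{31}{3}\right)} = \frac{9}{-8 + \frac{82}{3}} = \frac{9}{\frac{58}{3}} = 9 \cdot \frac{3}{58} = \frac{27}{58}$)
$v{\left(p \right)} = p$ ($v{\left(p \right)} = \frac{p + p}{2} = \frac{2 p}{2} = p$)
$\frac{1}{\left(\left(-7623 - 30676\right) + k{\left(35 \right)}\right) + U{\left(v{\left(6 \right)} \right)}} = \frac{1}{\left(\left(-7623 - 30676\right) + \frac{27}{58}\right) + 301} = \frac{1}{\left(-38299 + \frac{27}{58}\right) + 301} = \frac{1}{- \frac{2221315}{58} + 301} = \frac{1}{- \frac{2203857}{58}} = - \frac{58}{2203857}$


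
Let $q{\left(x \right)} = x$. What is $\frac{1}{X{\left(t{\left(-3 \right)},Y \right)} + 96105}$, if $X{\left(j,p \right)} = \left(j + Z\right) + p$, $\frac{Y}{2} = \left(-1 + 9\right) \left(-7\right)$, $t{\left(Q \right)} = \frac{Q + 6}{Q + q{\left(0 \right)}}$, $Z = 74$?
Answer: $\frac{1}{96066} \approx 1.041 \cdot 10^{-5}$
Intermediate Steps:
$t{\left(Q \right)} = \frac{6 + Q}{Q}$ ($t{\left(Q \right)} = \frac{Q + 6}{Q + 0} = \frac{6 + Q}{Q}$)
$Y = -112$ ($Y = 2 \left(-1 + 9\right) \left(-7\right) = 2 \cdot 8 \left(-7\right) = 2 \left(-56\right) = -112$)
$X{\left(j,p \right)} = 74 + j + p$ ($X{\left(j,p \right)} = \left(j + 74\right) + p = \left(74 + j\right) + p = 74 + j + p$)
$\frac{1}{X{\left(t{\left(-3 \right)},Y \right)} + 96105} = \frac{1}{\left(74 + \frac{6 - 3}{-3} - 112\right) + 96105} = \frac{1}{\left(74 - 1 - 112\right) + 96105} = \frac{1}{-39 + 96105} = \frac{1}{96066}$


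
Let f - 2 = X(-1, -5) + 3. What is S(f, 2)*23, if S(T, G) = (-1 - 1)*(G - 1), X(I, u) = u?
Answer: -46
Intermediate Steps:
f = 0 (f = 2 + (-5 + 3) = 2 - 2 = 0)
S(T, G) = 2 - 2*G (S(T, G) = -2*(-1 + G) = 2 - 2*G)
S(f, 2)*23 = (2 - 2*2)*23 = (2 - 4)*23 = -2*23 = -46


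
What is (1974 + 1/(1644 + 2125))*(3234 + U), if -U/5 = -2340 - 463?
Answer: 128332680743/3769 ≈ 3.4050e+7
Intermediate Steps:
U = 14015 (U = -5*(-2340 - 463) = -5*(-2803) = 14015)
(1974 + 1/(1644 + 2125))*(3234 + U) = (1974 + 1/(1644 + 2125))*(3234 + 14015) = (1974 + 1/3769)*17249 = (7440007/3769)*17249 = 128332680743/3769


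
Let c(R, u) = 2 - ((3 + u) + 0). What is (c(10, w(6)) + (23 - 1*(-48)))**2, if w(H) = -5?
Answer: 5625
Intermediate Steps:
c(R, u) = -1 - u (c(R, u) = 2 - (3 + u) = 2 + (-3 - u) = -1 - u)
(c(10, w(6)) + (23 - 1*(-48)))**2 = ((-1 - 1*(-5)) + (23 - 1*(-48)))**2 = ((-1 + 5) + (23 + 48))**2 = (4 + 71)**2 = 75**2 = 5625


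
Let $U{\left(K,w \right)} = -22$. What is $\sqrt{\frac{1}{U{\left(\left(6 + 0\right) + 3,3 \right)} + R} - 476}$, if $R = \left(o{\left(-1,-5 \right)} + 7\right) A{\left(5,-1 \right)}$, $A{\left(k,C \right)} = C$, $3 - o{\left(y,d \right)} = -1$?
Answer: $\frac{i \sqrt{518397}}{33} \approx 21.818 i$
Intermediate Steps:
$o{\left(y,d \right)} = 4$ ($o{\left(y,d \right)} = 3 - -1 = 3 + 1 = 4$)
$R = -11$ ($R = \left(4 + 7\right) \left(-1\right) = 11 \left(-1\right) = -11$)
$\sqrt{\frac{1}{U{\left(\left(6 + 0\right) + 3,3 \right)} + R} - 476} = \sqrt{\frac{1}{-22 - 11} - 476} = \sqrt{\frac{1}{-33} - 476} = \sqrt{- \frac{1}{33} - 476} = \sqrt{- \frac{15709}{33}} = \frac{i \sqrt{518397}}{33}$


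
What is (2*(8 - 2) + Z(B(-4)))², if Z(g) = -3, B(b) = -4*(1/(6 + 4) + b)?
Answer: 81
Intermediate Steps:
B(b) = -⅖ - 4*b (B(b) = -4*(1/10 + b) = -4*(⅒ + b) = -⅖ - 4*b)
(2*(8 - 2) + Z(B(-4)))² = (2*(8 - 2) - 3)² = (2*6 - 3)² = (12 - 3)² = 9² = 81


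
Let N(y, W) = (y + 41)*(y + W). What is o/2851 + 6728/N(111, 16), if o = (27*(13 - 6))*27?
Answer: 14711230/6879463 ≈ 2.1384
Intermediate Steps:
N(y, W) = (41 + y)*(W + y)
o = 5103 (o = (27*7)*27 = 189*27 = 5103)
o/2851 + 6728/N(111, 16) = 5103/2851 + 6728/(111² + 41*16 + 41*111 + 16*111) = 5103*(1/2851) + 6728/(12321 + 656 + 4551 + 1776) = 5103/2851 + 6728/19304 = 5103/2851 + 6728*(1/19304) = 5103/2851 + 841/2413 = 14711230/6879463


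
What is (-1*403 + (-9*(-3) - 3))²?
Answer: 143641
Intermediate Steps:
(-1*403 + (-9*(-3) - 3))² = (-403 + (27 - 3))² = (-403 + 24)² = (-379)² = 143641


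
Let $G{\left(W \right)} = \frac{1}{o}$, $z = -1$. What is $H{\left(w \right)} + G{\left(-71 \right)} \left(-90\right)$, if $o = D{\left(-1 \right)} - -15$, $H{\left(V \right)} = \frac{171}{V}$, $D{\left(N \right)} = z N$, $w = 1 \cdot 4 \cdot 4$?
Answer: $\frac{81}{16} \approx 5.0625$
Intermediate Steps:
$w = 16$ ($w = 4 \cdot 4 = 16$)
$D{\left(N \right)} = - N$
$o = 16$ ($o = \left(-1\right) \left(-1\right) - -15 = 1 + 15 = 16$)
$G{\left(W \right)} = \frac{1}{16}$
$H{\left(w \right)} + G{\left(-71 \right)} \left(-90\right) = \frac{171}{16} + \frac{1}{16} \left(-90\right) = 171 \cdot \frac{1}{16} - \frac{45}{8} = \frac{171}{16} - \frac{45}{8} = \frac{81}{16}$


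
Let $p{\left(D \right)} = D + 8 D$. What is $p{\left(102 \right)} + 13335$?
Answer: $14253$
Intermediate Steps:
$p{\left(D \right)} = 9 D$
$p{\left(102 \right)} + 13335 = 9 \cdot 102 + 13335 = 918 + 13335 = 14253$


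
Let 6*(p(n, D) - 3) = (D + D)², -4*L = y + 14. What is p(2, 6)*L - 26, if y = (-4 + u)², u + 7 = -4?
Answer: -6557/4 ≈ -1639.3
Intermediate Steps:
u = -11 (u = -7 - 4 = -11)
y = 225 (y = (-4 - 11)² = (-15)² = 225)
L = -239/4 (L = -(225 + 14)/4 = -¼*239 = -239/4 ≈ -59.750)
p(n, D) = 3 + 2*D²/3 (p(n, D) = 3 + (D + D)²/6 = 3 + (2*D)²/6 = 3 + (4*D²)/6 = 3 + 2*D²/3)
p(2, 6)*L - 26 = (3 + (⅔)*6²)*(-239/4) - 26 = (3 + (⅔)*36)*(-239/4) - 26 = (3 + 24)*(-239/4) - 26 = 27*(-239/4) - 26 = -6453/4 - 26 = -6557/4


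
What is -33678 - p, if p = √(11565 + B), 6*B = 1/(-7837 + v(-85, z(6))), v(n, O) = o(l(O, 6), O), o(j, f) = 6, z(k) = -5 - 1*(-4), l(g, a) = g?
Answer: -33678 - √25531867679754/46986 ≈ -33786.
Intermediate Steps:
z(k) = -1 (z(k) = -5 + 4 = -1)
v(n, O) = 6
B = -1/46986 (B = 1/(6*(-7837 + 6)) = (⅙)/(-7831) = (⅙)*(-1/7831) = -1/46986 ≈ -2.1283e-5)
p = √25531867679754/46986 (p = √(11565 - 1/46986) = √(543393089/46986) = √25531867679754/46986 ≈ 107.54)
-33678 - p = -33678 - √25531867679754/46986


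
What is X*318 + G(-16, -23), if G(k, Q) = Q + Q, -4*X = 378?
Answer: -30097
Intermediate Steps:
X = -189/2 (X = -¼*378 = -189/2 ≈ -94.500)
G(k, Q) = 2*Q
X*318 + G(-16, -23) = -189/2*318 + 2*(-23) = -30051 - 46 = -30097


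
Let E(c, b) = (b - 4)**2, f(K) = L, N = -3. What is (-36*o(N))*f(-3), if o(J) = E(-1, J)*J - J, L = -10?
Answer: -51840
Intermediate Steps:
f(K) = -10
E(c, b) = (-4 + b)**2
o(J) = -J + J*(-4 + J)**2 (o(J) = (-4 + J)**2*J - J = J*(-4 + J)**2 - J = -J + J*(-4 + J)**2)
(-36*o(N))*f(-3) = -(-108)*(-1 + (-4 - 3)**2)*(-10) = -(-108)*(-1 + (-7)**2)*(-10) = -(-108)*(-1 + 49)*(-10) = -(-108)*48*(-10) = -36*(-144)*(-10) = 5184*(-10) = -51840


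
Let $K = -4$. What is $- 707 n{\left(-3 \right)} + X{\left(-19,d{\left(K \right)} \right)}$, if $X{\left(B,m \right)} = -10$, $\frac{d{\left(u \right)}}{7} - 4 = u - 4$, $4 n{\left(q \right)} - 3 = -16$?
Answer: $\frac{9151}{4} \approx 2287.8$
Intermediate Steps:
$n{\left(q \right)} = - \frac{13}{4}$ ($n{\left(q \right)} = \frac{3}{4} + \frac{1}{4} \left(-16\right) = \frac{3}{4} - 4 = - \frac{13}{4}$)
$d{\left(u \right)} = 7 u$ ($d{\left(u \right)} = 28 + 7 \left(u - 4\right) = 28 + 7 \left(-4 + u\right) = 28 + \left(-28 + 7 u\right) = 7 u$)
$- 707 n{\left(-3 \right)} + X{\left(-19,d{\left(K \right)} \right)} = \left(-707\right) \left(- \frac{13}{4}\right) - 10 = \frac{9191}{4} - 10 = \frac{9151}{4}$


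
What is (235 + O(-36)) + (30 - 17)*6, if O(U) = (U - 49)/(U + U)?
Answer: 22621/72 ≈ 314.18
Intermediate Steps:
O(U) = (-49 + U)/(2*U) (O(U) = (-49 + U)/((2*U)) = (-49 + U)*(1/(2*U)) = (-49 + U)/(2*U))
(235 + O(-36)) + (30 - 17)*6 = (235 + (½)*(-49 - 36)/(-36)) + (30 - 17)*6 = (235 + (½)*(-1/36)*(-85)) + 13*6 = (235 + 85/72) + 78 = 17005/72 + 78 = 22621/72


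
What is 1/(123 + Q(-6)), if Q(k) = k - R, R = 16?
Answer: 1/101 ≈ 0.0099010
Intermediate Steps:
Q(k) = -16 + k (Q(k) = k - 1*16 = k - 16 = -16 + k)
1/(123 + Q(-6)) = 1/(123 + (-16 - 6)) = 1/(123 - 22) = 1/101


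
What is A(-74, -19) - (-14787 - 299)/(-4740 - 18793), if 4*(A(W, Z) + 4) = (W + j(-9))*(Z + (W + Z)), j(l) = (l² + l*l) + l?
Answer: -52164214/23533 ≈ -2216.6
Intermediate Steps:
j(l) = l + 2*l² (j(l) = (l² + l²) + l = 2*l² + l = l + 2*l²)
A(W, Z) = -4 + (153 + W)*(W + 2*Z)/4 (A(W, Z) = -4 + ((W - 9*(1 + 2*(-9)))*(Z + (W + Z)))/4 = -4 + ((W - 9*(1 - 18))*(W + 2*Z))/4 = -4 + ((W - 9*(-17))*(W + 2*Z))/4 = -4 + ((W + 153)*(W + 2*Z))/4 = -4 + ((153 + W)*(W + 2*Z))/4 = -4 + (153 + W)*(W + 2*Z)/4)
A(-74, -19) - (-14787 - 299)/(-4740 - 18793) = (-4 + (¼)*(-74)² + (153/2)*(-19) + (153/4)*(-74) + (½)*(-74)*(-19)) - (-14787 - 299)/(-4740 - 18793) = (-4 + (¼)*5476 - 2907/2 - 5661/2 + 703) - (-15086)/(-23533) = (-4 + 1369 - 2907/2 - 5661/2 + 703) - (-15086)*(-1)/23533 = -2216 - 1*15086/23533 = -2216 - 15086/23533 = -52164214/23533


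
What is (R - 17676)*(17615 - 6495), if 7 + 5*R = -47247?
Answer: -301650016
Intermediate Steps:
R = -47254/5 (R = -7/5 + (1/5)*(-47247) = -7/5 - 47247/5 = -47254/5 ≈ -9450.8)
(R - 17676)*(17615 - 6495) = (-47254/5 - 17676)*(17615 - 6495) = -135634/5*11120 = -301650016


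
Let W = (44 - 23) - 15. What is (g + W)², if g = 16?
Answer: 484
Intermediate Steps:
W = 6 (W = 21 - 15 = 6)
(g + W)² = (16 + 6)² = 22² = 484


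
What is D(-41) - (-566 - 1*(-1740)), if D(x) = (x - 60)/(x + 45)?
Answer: -4797/4 ≈ -1199.3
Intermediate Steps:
D(x) = (-60 + x)/(45 + x)
D(-41) - (-566 - 1*(-1740)) = (-60 - 41)/(45 - 41) - (-566 - 1*(-1740)) = -101/4 - (-566 + 1740) = (¼)*(-101) - 1*1174 = -101/4 - 1174 = -4797/4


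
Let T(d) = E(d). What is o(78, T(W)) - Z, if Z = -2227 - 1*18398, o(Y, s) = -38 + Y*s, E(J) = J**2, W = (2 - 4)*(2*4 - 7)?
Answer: 20899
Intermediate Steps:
W = -2 (W = -2*(8 - 7) = -2*1 = -2)
T(d) = d**2
Z = -20625 (Z = -2227 - 18398 = -20625)
o(78, T(W)) - Z = (-38 + 78*(-2)**2) - 1*(-20625) = (-38 + 78*4) + 20625 = (-38 + 312) + 20625 = 274 + 20625 = 20899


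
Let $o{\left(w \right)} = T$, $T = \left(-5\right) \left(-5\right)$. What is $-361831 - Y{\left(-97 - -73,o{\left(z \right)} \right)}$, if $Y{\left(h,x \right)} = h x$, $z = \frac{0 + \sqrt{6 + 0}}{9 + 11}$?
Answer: $-361231$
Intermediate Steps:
$z = \frac{\sqrt{6}}{20}$ ($z = \frac{0 + \sqrt{6}}{20} = \sqrt{6} \cdot \frac{1}{20} = \frac{\sqrt{6}}{20} \approx 0.12247$)
$T = 25$
$o{\left(w \right)} = 25$
$-361831 - Y{\left(-97 - -73,o{\left(z \right)} \right)} = -361831 - \left(-97 - -73\right) 25 = -361831 - \left(-97 + 73\right) 25 = -361831 - \left(-24\right) 25 = -361831 - -600 = -361831 + 600 = -361231$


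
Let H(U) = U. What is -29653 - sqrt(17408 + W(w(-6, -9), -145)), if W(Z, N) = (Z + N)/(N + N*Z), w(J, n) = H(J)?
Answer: -29653 - sqrt(365998821)/145 ≈ -29785.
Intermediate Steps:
w(J, n) = J
W(Z, N) = (N + Z)/(N + N*Z)
-29653 - sqrt(17408 + W(w(-6, -9), -145)) = -29653 - sqrt(17408 + (-145 - 6)/((-145)*(1 - 6))) = -29653 - sqrt(17408 - 1/145*(-151)/(-5)) = -29653 - sqrt(17408 - 1/145*(-1/5)*(-151)) = -29653 - sqrt(17408 - 151/725) = -29653 - sqrt(12620649/725) = -29653 - sqrt(365998821)/145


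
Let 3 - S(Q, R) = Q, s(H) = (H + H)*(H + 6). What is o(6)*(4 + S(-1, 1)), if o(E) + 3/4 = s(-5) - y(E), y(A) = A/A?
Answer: -94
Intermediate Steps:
s(H) = 2*H*(6 + H) (s(H) = (2*H)*(6 + H) = 2*H*(6 + H))
S(Q, R) = 3 - Q
y(A) = 1
o(E) = -47/4 (o(E) = -3/4 + (2*(-5)*(6 - 5) - 1*1) = -3/4 + (2*(-5)*1 - 1) = -3/4 + (-10 - 1) = -3/4 - 11 = -47/4)
o(6)*(4 + S(-1, 1)) = -47*(4 + (3 - 1*(-1)))/4 = -47*(4 + (3 + 1))/4 = -47*(4 + 4)/4 = -47/4*8 = -94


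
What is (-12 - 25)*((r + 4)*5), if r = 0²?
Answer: -740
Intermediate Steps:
r = 0
(-12 - 25)*((r + 4)*5) = (-12 - 25)*((0 + 4)*5) = -148*5 = -37*20 = -740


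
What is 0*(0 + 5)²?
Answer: 0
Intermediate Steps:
0*(0 + 5)² = 0*5² = 0*25 = 0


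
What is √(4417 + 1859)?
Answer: 2*√1569 ≈ 79.221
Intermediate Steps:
√(4417 + 1859) = √6276 = 2*√1569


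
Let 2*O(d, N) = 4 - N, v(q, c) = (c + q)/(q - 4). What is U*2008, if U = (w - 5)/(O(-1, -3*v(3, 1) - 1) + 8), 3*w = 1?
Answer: -56224/27 ≈ -2082.4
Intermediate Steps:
v(q, c) = (c + q)/(-4 + q)
w = 1/3 (w = (1/3)*1 = 1/3 ≈ 0.33333)
O(d, N) = 2 - N/2 (O(d, N) = (4 - N)/2 = 2 - N/2)
U = -28/27 (U = (1/3 - 5)/((2 - (-3*(1 + 3)/(-4 + 3) - 1)/2) + 8) = -14/(3*((2 - (-3*4/(-1) - 1)/2) + 8)) = -14/(3*((2 - (-(-3)*4 - 1)/2) + 8)) = -14/(3*((2 - (-3*(-4) - 1)/2) + 8)) = -14/(3*((2 - (12 - 1)/2) + 8)) = -14/(3*((2 - 1/2*11) + 8)) = -14/(3*((2 - 11/2) + 8)) = -14/(3*(-7/2 + 8)) = -14/(3*9/2) = -14/3*2/9 = -28/27 ≈ -1.0370)
U*2008 = -28/27*2008 = -56224/27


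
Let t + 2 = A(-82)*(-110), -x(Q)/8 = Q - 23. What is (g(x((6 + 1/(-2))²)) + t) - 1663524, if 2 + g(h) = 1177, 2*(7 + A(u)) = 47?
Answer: -1664166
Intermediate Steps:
A(u) = 33/2 (A(u) = -7 + (½)*47 = -7 + 47/2 = 33/2)
x(Q) = 184 - 8*Q (x(Q) = -8*(Q - 23) = -8*(-23 + Q) = 184 - 8*Q)
t = -1817 (t = -2 + (33/2)*(-110) = -2 - 1815 = -1817)
g(h) = 1175 (g(h) = -2 + 1177 = 1175)
(g(x((6 + 1/(-2))²)) + t) - 1663524 = (1175 - 1817) - 1663524 = -642 - 1663524 = -1664166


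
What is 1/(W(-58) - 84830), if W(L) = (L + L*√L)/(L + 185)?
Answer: -342057609/29016903235534 + 3683*I*√58/58033806471068 ≈ -1.1788e-5 + 4.8332e-10*I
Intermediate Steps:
W(L) = (L + L^(3/2))/(185 + L)
1/(W(-58) - 84830) = 1/((-58 + (-58)^(3/2))/(185 - 58) - 84830) = 1/((-58 - 58*I*√58)/127 - 84830) = 1/((-58/127 - 58*I*√58/127) - 84830) = 1/(-10773468/127 - 58*I*√58/127)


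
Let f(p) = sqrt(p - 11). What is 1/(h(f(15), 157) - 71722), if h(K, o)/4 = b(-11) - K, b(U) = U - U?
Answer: -1/71730 ≈ -1.3941e-5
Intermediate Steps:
b(U) = 0
f(p) = sqrt(-11 + p)
h(K, o) = -4*K (h(K, o) = 4*(0 - K) = 4*(-K) = -4*K)
1/(h(f(15), 157) - 71722) = 1/(-4*sqrt(-11 + 15) - 71722) = 1/(-4*sqrt(4) - 71722) = 1/(-4*2 - 71722) = 1/(-8 - 71722) = 1/(-71730) = -1/71730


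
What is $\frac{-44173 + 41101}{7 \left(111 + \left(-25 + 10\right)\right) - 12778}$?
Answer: $\frac{1536}{6053} \approx 0.25376$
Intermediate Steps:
$\frac{-44173 + 41101}{7 \left(111 + \left(-25 + 10\right)\right) - 12778} = - \frac{3072}{7 \left(111 - 15\right) - 12778} = - \frac{3072}{7 \cdot 96 - 12778} = - \frac{3072}{672 - 12778} = - \frac{3072}{-12106} = \left(-3072\right) \left(- \frac{1}{12106}\right) = \frac{1536}{6053}$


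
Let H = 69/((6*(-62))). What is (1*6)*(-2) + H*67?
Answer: -3029/124 ≈ -24.427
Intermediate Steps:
H = -23/124 (H = 69/(-372) = 69*(-1/372) = -23/124 ≈ -0.18548)
(1*6)*(-2) + H*67 = (1*6)*(-2) - 23/124*67 = 6*(-2) - 1541/124 = -12 - 1541/124 = -3029/124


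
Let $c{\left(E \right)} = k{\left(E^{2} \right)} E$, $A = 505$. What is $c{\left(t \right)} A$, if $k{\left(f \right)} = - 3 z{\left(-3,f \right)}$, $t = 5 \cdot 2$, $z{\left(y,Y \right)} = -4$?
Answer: $60600$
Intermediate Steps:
$t = 10$
$k{\left(f \right)} = 12$ ($k{\left(f \right)} = \left(-3\right) \left(-4\right) = 12$)
$c{\left(E \right)} = 12 E$
$c{\left(t \right)} A = 12 \cdot 10 \cdot 505 = 120 \cdot 505 = 60600$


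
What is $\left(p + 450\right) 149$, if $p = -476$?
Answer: $-3874$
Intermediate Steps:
$\left(p + 450\right) 149 = \left(-476 + 450\right) 149 = \left(-26\right) 149 = -3874$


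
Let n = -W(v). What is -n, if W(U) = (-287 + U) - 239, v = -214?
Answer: -740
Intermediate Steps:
W(U) = -526 + U
n = 740 (n = -(-526 - 214) = -1*(-740) = 740)
-n = -1*740 = -740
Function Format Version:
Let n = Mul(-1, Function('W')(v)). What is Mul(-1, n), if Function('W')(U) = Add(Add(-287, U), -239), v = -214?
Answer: -740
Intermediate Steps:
Function('W')(U) = Add(-526, U)
n = 740 (n = Mul(-1, Add(-526, -214)) = Mul(-1, -740) = 740)
Mul(-1, n) = Mul(-1, 740) = -740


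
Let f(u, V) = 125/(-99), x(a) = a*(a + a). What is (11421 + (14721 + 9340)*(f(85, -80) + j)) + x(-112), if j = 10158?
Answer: 24197358928/99 ≈ 2.4442e+8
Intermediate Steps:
x(a) = 2*a**2 (x(a) = a*(2*a) = 2*a**2)
f(u, V) = -125/99 (f(u, V) = 125*(-1/99) = -125/99)
(11421 + (14721 + 9340)*(f(85, -80) + j)) + x(-112) = (11421 + (14721 + 9340)*(-125/99 + 10158)) + 2*(-112)**2 = (11421 + 24061*(1005517/99)) + 2*12544 = (11421 + 24193744537/99) + 25088 = 24194875216/99 + 25088 = 24197358928/99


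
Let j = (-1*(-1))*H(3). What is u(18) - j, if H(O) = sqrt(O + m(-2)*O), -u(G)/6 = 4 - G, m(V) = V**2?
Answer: 84 - sqrt(15) ≈ 80.127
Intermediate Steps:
u(G) = -24 + 6*G (u(G) = -6*(4 - G) = -24 + 6*G)
H(O) = sqrt(5)*sqrt(O) (H(O) = sqrt(O + (-2)**2*O) = sqrt(O + 4*O) = sqrt(5*O) = sqrt(5)*sqrt(O))
j = sqrt(15) (j = (-1*(-1))*(sqrt(5)*sqrt(3)) = 1*sqrt(15) = sqrt(15) ≈ 3.8730)
u(18) - j = (-24 + 6*18) - sqrt(15) = (-24 + 108) - sqrt(15) = 84 - sqrt(15)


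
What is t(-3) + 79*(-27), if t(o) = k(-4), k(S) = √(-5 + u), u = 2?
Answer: -2133 + I*√3 ≈ -2133.0 + 1.732*I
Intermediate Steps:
k(S) = I*√3 (k(S) = √(-5 + 2) = √(-3) = I*√3)
t(o) = I*√3
t(-3) + 79*(-27) = I*√3 + 79*(-27) = I*√3 - 2133 = -2133 + I*√3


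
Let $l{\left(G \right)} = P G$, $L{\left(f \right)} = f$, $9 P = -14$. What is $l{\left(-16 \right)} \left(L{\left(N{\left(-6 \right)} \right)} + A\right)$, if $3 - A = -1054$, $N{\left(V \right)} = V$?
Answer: $\frac{235424}{9} \approx 26158.0$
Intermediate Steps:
$P = - \frac{14}{9}$ ($P = \frac{1}{9} \left(-14\right) = - \frac{14}{9} \approx -1.5556$)
$l{\left(G \right)} = - \frac{14 G}{9}$
$A = 1057$ ($A = 3 - -1054 = 3 + 1054 = 1057$)
$l{\left(-16 \right)} \left(L{\left(N{\left(-6 \right)} \right)} + A\right) = \left(- \frac{14}{9}\right) \left(-16\right) \left(-6 + 1057\right) = \frac{224}{9} \cdot 1051 = \frac{235424}{9}$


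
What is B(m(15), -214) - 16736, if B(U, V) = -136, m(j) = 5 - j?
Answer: -16872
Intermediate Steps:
B(m(15), -214) - 16736 = -136 - 16736 = -16872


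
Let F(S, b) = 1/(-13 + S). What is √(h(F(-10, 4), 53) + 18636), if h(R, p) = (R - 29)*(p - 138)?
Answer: 4*√697774/23 ≈ 145.27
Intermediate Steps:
h(R, p) = (-138 + p)*(-29 + R) (h(R, p) = (-29 + R)*(-138 + p) = (-138 + p)*(-29 + R))
√(h(F(-10, 4), 53) + 18636) = √((4002 - 138/(-13 - 10) - 29*53 + 53/(-13 - 10)) + 18636) = √((4002 - 138/(-23) - 1537 + 53/(-23)) + 18636) = √((4002 - 138*(-1/23) - 1537 - 1/23*53) + 18636) = √((4002 + 6 - 1537 - 53/23) + 18636) = √(56780/23 + 18636) = √(485408/23) = 4*√697774/23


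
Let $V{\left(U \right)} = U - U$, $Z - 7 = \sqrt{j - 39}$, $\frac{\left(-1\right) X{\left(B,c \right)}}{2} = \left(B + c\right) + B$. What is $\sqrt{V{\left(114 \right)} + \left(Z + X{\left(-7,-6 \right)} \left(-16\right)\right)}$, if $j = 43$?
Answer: $i \sqrt{631} \approx 25.12 i$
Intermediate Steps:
$X{\left(B,c \right)} = - 4 B - 2 c$ ($X{\left(B,c \right)} = - 2 \left(\left(B + c\right) + B\right) = - 2 \left(c + 2 B\right) = - 4 B - 2 c$)
$Z = 9$ ($Z = 7 + \sqrt{43 - 39} = 7 + \sqrt{4} = 7 + 2 = 9$)
$V{\left(U \right)} = 0$
$\sqrt{V{\left(114 \right)} + \left(Z + X{\left(-7,-6 \right)} \left(-16\right)\right)} = \sqrt{0 + \left(9 + \left(\left(-4\right) \left(-7\right) - -12\right) \left(-16\right)\right)} = \sqrt{0 + \left(9 + \left(28 + 12\right) \left(-16\right)\right)} = \sqrt{0 + \left(9 + 40 \left(-16\right)\right)} = \sqrt{0 + \left(9 - 640\right)} = \sqrt{0 - 631} = \sqrt{-631} = i \sqrt{631}$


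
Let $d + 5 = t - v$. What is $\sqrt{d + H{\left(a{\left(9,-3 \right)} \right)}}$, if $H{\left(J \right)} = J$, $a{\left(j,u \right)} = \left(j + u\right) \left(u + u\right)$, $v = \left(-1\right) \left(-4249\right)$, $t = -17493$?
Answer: $i \sqrt{21783} \approx 147.59 i$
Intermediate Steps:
$v = 4249$
$a{\left(j,u \right)} = 2 u \left(j + u\right)$ ($a{\left(j,u \right)} = \left(j + u\right) 2 u = 2 u \left(j + u\right)$)
$d = -21747$ ($d = -5 - 21742 = -21747$)
$\sqrt{d + H{\left(a{\left(9,-3 \right)} \right)}} = \sqrt{-21747 + 2 \left(-3\right) \left(9 - 3\right)} = \sqrt{-21747 + 2 \left(-3\right) 6} = \sqrt{-21747 - 36} = \sqrt{-21783} = i \sqrt{21783}$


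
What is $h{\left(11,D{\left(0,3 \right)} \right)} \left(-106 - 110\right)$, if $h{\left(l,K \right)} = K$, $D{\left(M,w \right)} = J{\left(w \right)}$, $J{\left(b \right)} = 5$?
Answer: $-1080$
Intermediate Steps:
$D{\left(M,w \right)} = 5$
$h{\left(11,D{\left(0,3 \right)} \right)} \left(-106 - 110\right) = 5 \left(-106 - 110\right) = 5 \left(-216\right) = -1080$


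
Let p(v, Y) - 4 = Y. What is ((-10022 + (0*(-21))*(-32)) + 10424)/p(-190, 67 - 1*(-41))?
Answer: 201/56 ≈ 3.5893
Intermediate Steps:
p(v, Y) = 4 + Y
((-10022 + (0*(-21))*(-32)) + 10424)/p(-190, 67 - 1*(-41)) = ((-10022 + (0*(-21))*(-32)) + 10424)/(4 + (67 - 1*(-41))) = ((-10022 + 0*(-32)) + 10424)/(4 + (67 + 41)) = ((-10022 + 0) + 10424)/(4 + 108) = (-10022 + 10424)/112 = 402*(1/112) = 201/56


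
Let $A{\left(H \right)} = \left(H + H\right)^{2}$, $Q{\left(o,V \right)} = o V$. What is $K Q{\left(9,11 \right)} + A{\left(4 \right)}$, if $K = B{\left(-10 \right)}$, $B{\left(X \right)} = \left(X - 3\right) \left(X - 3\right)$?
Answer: $16795$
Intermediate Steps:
$Q{\left(o,V \right)} = V o$
$B{\left(X \right)} = \left(-3 + X\right)^{2}$ ($B{\left(X \right)} = \left(-3 + X\right) \left(-3 + X\right) = \left(-3 + X\right)^{2}$)
$A{\left(H \right)} = 4 H^{2}$ ($A{\left(H \right)} = \left(2 H\right)^{2} = 4 H^{2}$)
$K = 169$ ($K = \left(-3 - 10\right)^{2} = \left(-13\right)^{2} = 169$)
$K Q{\left(9,11 \right)} + A{\left(4 \right)} = 169 \cdot 11 \cdot 9 + 4 \cdot 4^{2} = 169 \cdot 99 + 4 \cdot 16 = 16731 + 64 = 16795$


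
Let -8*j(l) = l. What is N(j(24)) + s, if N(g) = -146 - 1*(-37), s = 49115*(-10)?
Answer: -491259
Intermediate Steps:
s = -491150
j(l) = -l/8
N(g) = -109 (N(g) = -146 + 37 = -109)
N(j(24)) + s = -109 - 491150 = -491259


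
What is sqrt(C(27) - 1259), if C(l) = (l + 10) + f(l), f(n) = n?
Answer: I*sqrt(1195) ≈ 34.569*I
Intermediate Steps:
C(l) = 10 + 2*l (C(l) = (l + 10) + l = (10 + l) + l = 10 + 2*l)
sqrt(C(27) - 1259) = sqrt((10 + 2*27) - 1259) = sqrt((10 + 54) - 1259) = sqrt(64 - 1259) = sqrt(-1195) = I*sqrt(1195)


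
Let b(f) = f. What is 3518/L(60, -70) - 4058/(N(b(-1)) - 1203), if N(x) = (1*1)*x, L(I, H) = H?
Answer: -141129/3010 ≈ -46.887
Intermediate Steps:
N(x) = x (N(x) = 1*x = x)
3518/L(60, -70) - 4058/(N(b(-1)) - 1203) = 3518/(-70) - 4058/(-1 - 1203) = 3518*(-1/70) - 4058/(-1204) = -1759/35 - 4058*(-1/1204) = -1759/35 + 2029/602 = -141129/3010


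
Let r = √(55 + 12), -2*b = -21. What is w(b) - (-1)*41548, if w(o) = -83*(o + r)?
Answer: 81353/2 - 83*√67 ≈ 39997.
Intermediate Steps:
b = 21/2 (b = -½*(-21) = 21/2 ≈ 10.500)
r = √67 ≈ 8.1853
w(o) = -83*o - 83*√67 (w(o) = -83*(o + √67) = -83*o - 83*√67)
w(b) - (-1)*41548 = (-83*21/2 - 83*√67) - (-1)*41548 = (-1743/2 - 83*√67) - 1*(-41548) = (-1743/2 - 83*√67) + 41548 = 81353/2 - 83*√67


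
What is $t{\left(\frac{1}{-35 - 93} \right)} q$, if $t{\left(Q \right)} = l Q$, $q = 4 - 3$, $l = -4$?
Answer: $\frac{1}{32} \approx 0.03125$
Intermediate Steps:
$q = 1$ ($q = 4 - 3 = 1$)
$t{\left(Q \right)} = - 4 Q$
$t{\left(\frac{1}{-35 - 93} \right)} q = - \frac{4}{-35 - 93} \cdot 1 = - \frac{4}{-128} \cdot 1 = \left(-4\right) \left(- \frac{1}{128}\right) 1 = \frac{1}{32} \cdot 1 = \frac{1}{32}$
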